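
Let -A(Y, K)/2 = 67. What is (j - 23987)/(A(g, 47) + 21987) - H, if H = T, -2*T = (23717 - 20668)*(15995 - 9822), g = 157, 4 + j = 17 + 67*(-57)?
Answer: 411305681295/43706 ≈ 9.4107e+6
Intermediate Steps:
j = -3806 (j = -4 + (17 + 67*(-57)) = -4 + (17 - 3819) = -4 - 3802 = -3806)
A(Y, K) = -134 (A(Y, K) = -2*67 = -134)
T = -18821477/2 (T = -(23717 - 20668)*(15995 - 9822)/2 = -3049*6173/2 = -1/2*18821477 = -18821477/2 ≈ -9.4107e+6)
H = -18821477/2 ≈ -9.4107e+6
(j - 23987)/(A(g, 47) + 21987) - H = (-3806 - 23987)/(-134 + 21987) - 1*(-18821477/2) = -27793/21853 + 18821477/2 = 411305681295/43706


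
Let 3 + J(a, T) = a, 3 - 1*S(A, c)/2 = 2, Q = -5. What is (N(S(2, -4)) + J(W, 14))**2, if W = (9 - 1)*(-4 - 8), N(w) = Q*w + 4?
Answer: 11025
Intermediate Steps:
S(A, c) = 2 (S(A, c) = 6 - 2*2 = 6 - 4 = 2)
N(w) = 4 - 5*w (N(w) = -5*w + 4 = 4 - 5*w)
W = -96 (W = 8*(-12) = -96)
J(a, T) = -3 + a
(N(S(2, -4)) + J(W, 14))**2 = ((4 - 5*2) + (-3 - 96))**2 = ((4 - 10) - 99)**2 = (-6 - 99)**2 = (-105)**2 = 11025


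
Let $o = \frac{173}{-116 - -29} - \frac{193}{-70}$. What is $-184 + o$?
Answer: $- \frac{1115879}{6090} \approx -183.23$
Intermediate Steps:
$o = \frac{4681}{6090}$ ($o = \frac{173}{-116 + 29} - - \frac{193}{70} = \frac{173}{-87} + \frac{193}{70} = 173 \left(- \frac{1}{87}\right) + \frac{193}{70} = - \frac{173}{87} + \frac{193}{70} = \frac{4681}{6090} \approx 0.76864$)
$-184 + o = -184 + \frac{4681}{6090} = - \frac{1115879}{6090}$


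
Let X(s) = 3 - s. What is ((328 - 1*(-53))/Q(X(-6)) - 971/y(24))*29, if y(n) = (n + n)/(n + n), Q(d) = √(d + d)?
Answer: -28159 + 3683*√2/2 ≈ -25555.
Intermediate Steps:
Q(d) = √2*√d (Q(d) = √(2*d) = √2*√d)
y(n) = 1 (y(n) = (2*n)/((2*n)) = (2*n)*(1/(2*n)) = 1)
((328 - 1*(-53))/Q(X(-6)) - 971/y(24))*29 = ((328 - 1*(-53))/((√2*√(3 - 1*(-6)))) - 971/1)*29 = ((328 + 53)/((√2*√(3 + 6))) - 971*1)*29 = (381/((√2*√9)) - 971)*29 = (381/((√2*3)) - 971)*29 = (381/((3*√2)) - 971)*29 = (381*(√2/6) - 971)*29 = (127*√2/2 - 971)*29 = (-971 + 127*√2/2)*29 = -28159 + 3683*√2/2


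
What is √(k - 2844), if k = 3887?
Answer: √1043 ≈ 32.296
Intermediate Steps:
√(k - 2844) = √(3887 - 2844) = √1043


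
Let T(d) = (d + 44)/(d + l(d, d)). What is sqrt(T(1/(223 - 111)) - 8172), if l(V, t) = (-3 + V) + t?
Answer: I*sqrt(100869585)/111 ≈ 90.481*I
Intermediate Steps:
l(V, t) = -3 + V + t
T(d) = (44 + d)/(-3 + 3*d) (T(d) = (d + 44)/(d + (-3 + d + d)) = (44 + d)/(d + (-3 + 2*d)) = (44 + d)/(-3 + 3*d))
sqrt(T(1/(223 - 111)) - 8172) = sqrt((44 + 1/(223 - 111))/(3*(-1 + 1/(223 - 111))) - 8172) = sqrt((44 + 1/112)/(3*(-1 + 1/112)) - 8172) = sqrt((1/3)*(4929/112)/(-111/112) - 8172) = sqrt((1/3)*(-112/111)*(4929/112) - 8172) = sqrt(-1643/111 - 8172) = sqrt(-908735/111) = I*sqrt(100869585)/111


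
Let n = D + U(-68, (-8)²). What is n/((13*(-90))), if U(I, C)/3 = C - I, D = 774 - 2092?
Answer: 461/585 ≈ 0.78803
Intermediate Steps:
D = -1318
U(I, C) = -3*I + 3*C (U(I, C) = 3*(C - I) = -3*I + 3*C)
n = -922 (n = -1318 + (-3*(-68) + 3*(-8)²) = -1318 + (204 + 3*64) = -1318 + (204 + 192) = -1318 + 396 = -922)
n/((13*(-90))) = -922/(13*(-90)) = -922/(-1170) = -922*(-1/1170) = 461/585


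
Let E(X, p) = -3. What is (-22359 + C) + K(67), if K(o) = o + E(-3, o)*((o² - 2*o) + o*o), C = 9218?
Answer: -39606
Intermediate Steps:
K(o) = -6*o² + 7*o (K(o) = o - 3*((o² - 2*o) + o*o) = o - 3*((o² - 2*o) + o²) = o - 3*(-2*o + 2*o²) = o + (-6*o² + 6*o) = -6*o² + 7*o)
(-22359 + C) + K(67) = (-22359 + 9218) + 67*(7 - 6*67) = -13141 + 67*(7 - 402) = -13141 + 67*(-395) = -13141 - 26465 = -39606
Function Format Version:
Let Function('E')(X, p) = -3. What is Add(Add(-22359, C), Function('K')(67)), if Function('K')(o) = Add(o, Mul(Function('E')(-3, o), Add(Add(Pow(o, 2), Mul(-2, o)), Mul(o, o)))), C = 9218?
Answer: -39606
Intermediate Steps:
Function('K')(o) = Add(Mul(-6, Pow(o, 2)), Mul(7, o)) (Function('K')(o) = Add(o, Mul(-3, Add(Add(Pow(o, 2), Mul(-2, o)), Mul(o, o)))) = Add(o, Mul(-3, Add(Add(Pow(o, 2), Mul(-2, o)), Pow(o, 2)))) = Add(o, Mul(-3, Add(Mul(-2, o), Mul(2, Pow(o, 2))))) = Add(o, Add(Mul(-6, Pow(o, 2)), Mul(6, o))) = Add(Mul(-6, Pow(o, 2)), Mul(7, o)))
Add(Add(-22359, C), Function('K')(67)) = Add(Add(-22359, 9218), Mul(67, Add(7, Mul(-6, 67)))) = Add(-13141, Mul(67, Add(7, -402))) = Add(-13141, Mul(67, -395)) = Add(-13141, -26465) = -39606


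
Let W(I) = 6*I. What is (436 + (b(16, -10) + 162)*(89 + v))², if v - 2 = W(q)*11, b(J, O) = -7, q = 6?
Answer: 5763998241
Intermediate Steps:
v = 398 (v = 2 + (6*6)*11 = 2 + 36*11 = 2 + 396 = 398)
(436 + (b(16, -10) + 162)*(89 + v))² = (436 + (-7 + 162)*(89 + 398))² = (436 + 155*487)² = (436 + 75485)² = 75921² = 5763998241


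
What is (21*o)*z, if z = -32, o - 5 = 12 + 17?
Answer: -22848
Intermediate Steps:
o = 34 (o = 5 + (12 + 17) = 5 + 29 = 34)
(21*o)*z = (21*34)*(-32) = 714*(-32) = -22848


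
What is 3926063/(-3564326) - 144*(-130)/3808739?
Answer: -14886625081837/13575587444914 ≈ -1.0966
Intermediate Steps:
3926063/(-3564326) - 144*(-130)/3808739 = 3926063*(-1/3564326) + 18720*(1/3808739) = -3926063/3564326 + 18720/3808739 = -14886625081837/13575587444914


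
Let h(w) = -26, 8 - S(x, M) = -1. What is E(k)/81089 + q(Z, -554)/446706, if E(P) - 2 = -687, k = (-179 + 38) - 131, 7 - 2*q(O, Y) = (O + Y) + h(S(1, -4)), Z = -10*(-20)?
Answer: -64511753/8049542852 ≈ -0.0080143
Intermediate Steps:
S(x, M) = 9 (S(x, M) = 8 - 1*(-1) = 8 + 1 = 9)
Z = 200
q(O, Y) = 33/2 - O/2 - Y/2 (q(O, Y) = 7/2 - ((O + Y) - 26)/2 = 7/2 - (-26 + O + Y)/2 = 7/2 + (13 - O/2 - Y/2) = 33/2 - O/2 - Y/2)
k = -272 (k = -141 - 131 = -272)
E(P) = -685 (E(P) = 2 - 687 = -685)
E(k)/81089 + q(Z, -554)/446706 = -685/81089 + (33/2 - ½*200 - ½*(-554))/446706 = -685*1/81089 + (33/2 - 100 + 277)*(1/446706) = -685/81089 + (387/2)*(1/446706) = -685/81089 + 43/99268 = -64511753/8049542852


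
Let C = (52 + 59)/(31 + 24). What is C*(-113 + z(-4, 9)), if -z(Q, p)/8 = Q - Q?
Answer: -12543/55 ≈ -228.05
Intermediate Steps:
C = 111/55 ≈ 2.0182
z(Q, p) = 0 (z(Q, p) = -8*(Q - Q) = -8*0 = 0)
C*(-113 + z(-4, 9)) = 111*(-113 + 0)/55 = (111/55)*(-113) = -12543/55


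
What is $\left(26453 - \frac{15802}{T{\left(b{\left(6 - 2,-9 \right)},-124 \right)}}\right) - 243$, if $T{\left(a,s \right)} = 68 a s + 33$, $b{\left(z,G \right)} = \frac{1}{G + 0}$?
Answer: $\frac{228644872}{8729} \approx 26194.0$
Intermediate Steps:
$b{\left(z,G \right)} = \frac{1}{G}$
$T{\left(a,s \right)} = 33 + 68 a s$ ($T{\left(a,s \right)} = 68 a s + 33 = 33 + 68 a s$)
$\left(26453 - \frac{15802}{T{\left(b{\left(6 - 2,-9 \right)},-124 \right)}}\right) - 243 = \left(26453 - \frac{15802}{33 + 68 \frac{1}{-9} \left(-124\right)}\right) - 243 = \left(26453 - \frac{15802}{33 + 68 \left(- \frac{1}{9}\right) \left(-124\right)}\right) - 243 = \left(26453 - \frac{15802}{33 + \frac{8432}{9}}\right) - 243 = \left(26453 - \frac{15802}{\frac{8729}{9}}\right) - 243 = \left(26453 - \frac{142218}{8729}\right) - 243 = \frac{230766019}{8729} - 243 = \frac{228644872}{8729}$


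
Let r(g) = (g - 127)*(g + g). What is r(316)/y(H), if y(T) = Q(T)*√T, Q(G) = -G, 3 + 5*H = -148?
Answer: -597240*I*√755/22801 ≈ -719.73*I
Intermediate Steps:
H = -151/5 (H = -⅗ + (⅕)*(-148) = -⅗ - 148/5 = -151/5 ≈ -30.200)
r(g) = 2*g*(-127 + g) (r(g) = (-127 + g)*(2*g) = 2*g*(-127 + g))
y(T) = -T^(3/2) (y(T) = (-T)*√T = -T^(3/2))
r(316)/y(H) = (2*316*(-127 + 316))/((-(-151/5)^(3/2))) = (2*316*189)/((-(-151)*I*√755/25)) = 119448/((151*I*√755/25)) = 119448*(-5*I*√755/22801) = -597240*I*√755/22801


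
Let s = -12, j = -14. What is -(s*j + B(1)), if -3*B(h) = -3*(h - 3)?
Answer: -166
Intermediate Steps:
B(h) = -3 + h (B(h) = -(-1)*(h - 3) = -(-1)*(-3 + h) = -(9 - 3*h)/3 = -3 + h)
-(s*j + B(1)) = -(-12*(-14) + (-3 + 1)) = -(168 - 2) = -1*166 = -166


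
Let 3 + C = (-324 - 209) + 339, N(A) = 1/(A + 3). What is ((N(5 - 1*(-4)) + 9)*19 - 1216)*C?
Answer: 2466637/12 ≈ 2.0555e+5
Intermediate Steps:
N(A) = 1/(3 + A)
C = -197 (C = -3 + ((-324 - 209) + 339) = -3 + (-533 + 339) = -3 - 194 = -197)
((N(5 - 1*(-4)) + 9)*19 - 1216)*C = ((1/(3 + (5 - 1*(-4))) + 9)*19 - 1216)*(-197) = ((1/(3 + (5 + 4)) + 9)*19 - 1216)*(-197) = ((1/(3 + 9) + 9)*19 - 1216)*(-197) = ((1/12 + 9)*19 - 1216)*(-197) = ((109/12)*19 - 1216)*(-197) = (2071/12 - 1216)*(-197) = -12521/12*(-197) = 2466637/12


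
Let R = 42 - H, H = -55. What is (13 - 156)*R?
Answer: -13871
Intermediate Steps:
R = 97 (R = 42 - 1*(-55) = 42 + 55 = 97)
(13 - 156)*R = (13 - 156)*97 = -143*97 = -13871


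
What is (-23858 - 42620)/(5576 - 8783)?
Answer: 66478/3207 ≈ 20.729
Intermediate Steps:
(-23858 - 42620)/(5576 - 8783) = -66478/(-3207) = -66478*(-1/3207) = 66478/3207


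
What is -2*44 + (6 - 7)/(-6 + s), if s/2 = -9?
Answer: -2111/24 ≈ -87.958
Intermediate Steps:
s = -18 (s = 2*(-9) = -18)
-2*44 + (6 - 7)/(-6 + s) = -2*44 + (6 - 7)/(-6 - 18) = -88 - 1/(-24) = -88 - 1*(-1/24) = -88 + 1/24 = -2111/24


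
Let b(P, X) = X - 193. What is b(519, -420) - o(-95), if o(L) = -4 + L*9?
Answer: 246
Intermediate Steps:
b(P, X) = -193 + X
o(L) = -4 + 9*L
b(519, -420) - o(-95) = (-193 - 420) - (-4 + 9*(-95)) = -613 - (-4 - 855) = -613 - 1*(-859) = -613 + 859 = 246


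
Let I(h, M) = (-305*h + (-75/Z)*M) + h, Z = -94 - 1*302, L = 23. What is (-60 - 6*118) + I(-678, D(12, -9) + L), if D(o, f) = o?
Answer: 27106283/132 ≈ 2.0535e+5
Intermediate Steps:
Z = -396 (Z = -94 - 302 = -396)
I(h, M) = -304*h + 25*M/132 (I(h, M) = (-305*h + (-75/(-396))*M) + h = (-305*h + (-75*(-1/396))*M) + h = (-305*h + 25*M/132) + h = -304*h + 25*M/132)
(-60 - 6*118) + I(-678, D(12, -9) + L) = (-60 - 6*118) + (-304*(-678) + 25*(12 + 23)/132) = (-60 - 708) + (206112 + (25/132)*35) = -768 + (206112 + 875/132) = -768 + 27207659/132 = 27106283/132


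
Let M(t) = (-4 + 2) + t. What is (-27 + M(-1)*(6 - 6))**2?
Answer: 729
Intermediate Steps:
M(t) = -2 + t
(-27 + M(-1)*(6 - 6))**2 = (-27 + (-2 - 1)*(6 - 6))**2 = (-27 - 3*0)**2 = (-27 + 0)**2 = (-27)**2 = 729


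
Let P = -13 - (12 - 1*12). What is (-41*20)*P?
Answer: 10660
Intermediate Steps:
P = -13 (P = -13 - (12 - 12) = -13 - 1*0 = -13 + 0 = -13)
(-41*20)*P = -41*20*(-13) = -820*(-13) = 10660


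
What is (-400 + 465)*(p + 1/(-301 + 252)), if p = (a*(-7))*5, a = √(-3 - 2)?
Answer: -65/49 - 2275*I*√5 ≈ -1.3265 - 5087.1*I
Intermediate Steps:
a = I*√5 (a = √(-5) = I*√5 ≈ 2.2361*I)
p = -35*I*√5 (p = ((I*√5)*(-7))*5 = -7*I*√5*5 = -35*I*√5 ≈ -78.262*I)
(-400 + 465)*(p + 1/(-301 + 252)) = (-400 + 465)*(-35*I*√5 + 1/(-301 + 252)) = 65*(-35*I*√5 + 1/(-49)) = 65*(-35*I*√5 - 1/49) = 65*(-1/49 - 35*I*√5) = -65/49 - 2275*I*√5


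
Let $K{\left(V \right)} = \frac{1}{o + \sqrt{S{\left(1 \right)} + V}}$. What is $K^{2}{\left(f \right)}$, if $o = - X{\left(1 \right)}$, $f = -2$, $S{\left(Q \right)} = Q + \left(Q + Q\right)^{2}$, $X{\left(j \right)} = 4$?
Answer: $\frac{1}{\left(4 - \sqrt{3}\right)^{2}} \approx 0.19442$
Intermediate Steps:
$S{\left(Q \right)} = Q + 4 Q^{2}$ ($S{\left(Q \right)} = Q + \left(2 Q\right)^{2} = Q + 4 Q^{2}$)
$o = -4$ ($o = \left(-1\right) 4 = -4$)
$K{\left(V \right)} = \frac{1}{-4 + \sqrt{5 + V}}$ ($K{\left(V \right)} = \frac{1}{-4 + \sqrt{1 \left(1 + 4 \cdot 1\right) + V}} = \frac{1}{-4 + \sqrt{1 \left(1 + 4\right) + V}} = \frac{1}{-4 + \sqrt{1 \cdot 5 + V}} = \frac{1}{-4 + \sqrt{5 + V}}$)
$K^{2}{\left(f \right)} = \left(\frac{1}{-4 + \sqrt{5 - 2}}\right)^{2} = \left(\frac{1}{-4 + \sqrt{3}}\right)^{2} = \frac{1}{\left(-4 + \sqrt{3}\right)^{2}}$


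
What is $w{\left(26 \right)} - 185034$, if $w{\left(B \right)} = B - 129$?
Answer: $-185137$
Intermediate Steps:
$w{\left(B \right)} = -129 + B$ ($w{\left(B \right)} = B - 129 = -129 + B$)
$w{\left(26 \right)} - 185034 = \left(-129 + 26\right) - 185034 = -103 - 185034 = -185137$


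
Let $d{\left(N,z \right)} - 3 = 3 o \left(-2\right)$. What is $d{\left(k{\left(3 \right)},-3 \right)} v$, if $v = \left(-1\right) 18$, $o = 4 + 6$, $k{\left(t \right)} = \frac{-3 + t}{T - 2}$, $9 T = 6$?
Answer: $1026$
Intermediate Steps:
$T = \frac{2}{3}$ ($T = \frac{1}{9} \cdot 6 = \frac{2}{3} \approx 0.66667$)
$k{\left(t \right)} = \frac{9}{4} - \frac{3 t}{4}$ ($k{\left(t \right)} = \frac{-3 + t}{\frac{2}{3} - 2} = \frac{-3 + t}{- \frac{4}{3}} = \left(-3 + t\right) \left(- \frac{3}{4}\right) = \frac{9}{4} - \frac{3 t}{4}$)
$o = 10$
$v = -18$
$d{\left(N,z \right)} = -57$ ($d{\left(N,z \right)} = 3 + 3 \cdot 10 \left(-2\right) = 3 + 30 \left(-2\right) = 3 - 60 = -57$)
$d{\left(k{\left(3 \right)},-3 \right)} v = \left(-57\right) \left(-18\right) = 1026$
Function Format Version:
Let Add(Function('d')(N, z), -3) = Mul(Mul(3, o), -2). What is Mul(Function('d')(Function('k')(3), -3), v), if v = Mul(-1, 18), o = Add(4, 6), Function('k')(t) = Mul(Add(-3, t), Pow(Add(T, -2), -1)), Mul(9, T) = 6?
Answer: 1026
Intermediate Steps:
T = Rational(2, 3) (T = Mul(Rational(1, 9), 6) = Rational(2, 3) ≈ 0.66667)
Function('k')(t) = Add(Rational(9, 4), Mul(Rational(-3, 4), t)) (Function('k')(t) = Mul(Add(-3, t), Pow(Add(Rational(2, 3), -2), -1)) = Mul(Add(-3, t), Pow(Rational(-4, 3), -1)) = Mul(Add(-3, t), Rational(-3, 4)) = Add(Rational(9, 4), Mul(Rational(-3, 4), t)))
o = 10
v = -18
Function('d')(N, z) = -57 (Function('d')(N, z) = Add(3, Mul(Mul(3, 10), -2)) = Add(3, Mul(30, -2)) = Add(3, -60) = -57)
Mul(Function('d')(Function('k')(3), -3), v) = Mul(-57, -18) = 1026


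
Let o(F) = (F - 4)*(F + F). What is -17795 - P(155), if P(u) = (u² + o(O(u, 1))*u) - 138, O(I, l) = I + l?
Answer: -7392402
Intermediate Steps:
o(F) = 2*F*(-4 + F) (o(F) = (-4 + F)*(2*F) = 2*F*(-4 + F))
P(u) = -138 + u² + 2*u*(1 + u)*(-3 + u) (P(u) = (u² + (2*(u + 1)*(-4 + (u + 1)))*u) - 138 = (u² + (2*(1 + u)*(-4 + (1 + u)))*u) - 138 = (u² + (2*(1 + u)*(-3 + u))*u) - 138 = (u² + 2*u*(1 + u)*(-3 + u)) - 138 = -138 + u² + 2*u*(1 + u)*(-3 + u))
-17795 - P(155) = -17795 - (-138 + 155² + 2*155*(1 + 155)*(-3 + 155)) = -17795 - (-138 + 24025 + 2*155*156*152) = -17795 - (-138 + 24025 + 7350720) = -17795 - 1*7374607 = -17795 - 7374607 = -7392402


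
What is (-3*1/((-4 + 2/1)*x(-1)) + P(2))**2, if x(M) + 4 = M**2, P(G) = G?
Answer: 9/4 ≈ 2.2500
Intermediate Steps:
x(M) = -4 + M**2
(-3*1/((-4 + 2/1)*x(-1)) + P(2))**2 = (-3*1/((-4 + (-1)**2)*(-4 + 2/1)) + 2)**2 = (-3*1/((-4 + 1)*(-4 + 2*1)) + 2)**2 = (-3*(-1/(3*(-4 + 2))) + 2)**2 = (-3/((-2*(-3))) + 2)**2 = (-3/6 + 2)**2 = (-3*1/6 + 2)**2 = (-1/2 + 2)**2 = (3/2)**2 = 9/4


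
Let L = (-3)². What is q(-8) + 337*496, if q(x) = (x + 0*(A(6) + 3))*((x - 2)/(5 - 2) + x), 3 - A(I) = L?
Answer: 501728/3 ≈ 1.6724e+5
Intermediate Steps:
L = 9
A(I) = -6 (A(I) = 3 - 1*9 = 3 - 9 = -6)
q(x) = x*(-⅔ + 4*x/3) (q(x) = (x + 0*(-6 + 3))*((x - 2)/(5 - 2) + x) = (x + 0*(-3))*((-2 + x)/3 + x) = (x + 0)*((-2 + x)*(⅓) + x) = x*((-⅔ + x/3) + x) = x*(-⅔ + 4*x/3))
q(-8) + 337*496 = (⅔)*(-8)*(-1 + 2*(-8)) + 337*496 = (⅔)*(-8)*(-1 - 16) + 167152 = (⅔)*(-8)*(-17) + 167152 = 272/3 + 167152 = 501728/3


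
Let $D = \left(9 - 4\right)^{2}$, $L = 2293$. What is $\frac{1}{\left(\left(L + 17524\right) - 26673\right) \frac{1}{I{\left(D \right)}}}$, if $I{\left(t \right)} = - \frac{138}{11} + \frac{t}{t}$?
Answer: $\frac{127}{75416} \approx 0.001684$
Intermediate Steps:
$D = 25$ ($D = 5^{2} = 25$)
$I{\left(t \right)} = - \frac{127}{11}$ ($I{\left(t \right)} = \left(-138\right) \frac{1}{11} + 1 = - \frac{138}{11} + 1 = - \frac{127}{11}$)
$\frac{1}{\left(\left(L + 17524\right) - 26673\right) \frac{1}{I{\left(D \right)}}} = \frac{1}{\left(\left(2293 + 17524\right) - 26673\right) \frac{1}{- \frac{127}{11}}} = \frac{1}{\left(19817 - 26673\right) \left(- \frac{11}{127}\right)} = \frac{1}{\left(-6856\right) \left(- \frac{11}{127}\right)} = \frac{1}{\frac{75416}{127}} = \frac{127}{75416}$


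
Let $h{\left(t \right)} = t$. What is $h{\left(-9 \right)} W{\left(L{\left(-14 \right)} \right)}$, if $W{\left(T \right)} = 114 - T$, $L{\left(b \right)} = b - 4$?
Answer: $-1188$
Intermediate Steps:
$L{\left(b \right)} = -4 + b$ ($L{\left(b \right)} = b - 4 = -4 + b$)
$h{\left(-9 \right)} W{\left(L{\left(-14 \right)} \right)} = - 9 \left(114 - \left(-4 - 14\right)\right) = - 9 \left(114 - -18\right) = - 9 \left(114 + 18\right) = \left(-9\right) 132 = -1188$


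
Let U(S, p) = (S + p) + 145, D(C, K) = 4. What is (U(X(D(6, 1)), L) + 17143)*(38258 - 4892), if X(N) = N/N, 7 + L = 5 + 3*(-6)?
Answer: 576197454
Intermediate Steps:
L = -20 (L = -7 + (5 + 3*(-6)) = -7 + (5 - 18) = -7 - 13 = -20)
X(N) = 1
U(S, p) = 145 + S + p
(U(X(D(6, 1)), L) + 17143)*(38258 - 4892) = ((145 + 1 - 20) + 17143)*(38258 - 4892) = (126 + 17143)*33366 = 17269*33366 = 576197454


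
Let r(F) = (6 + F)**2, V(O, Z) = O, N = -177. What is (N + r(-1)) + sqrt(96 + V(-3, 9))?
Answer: -152 + sqrt(93) ≈ -142.36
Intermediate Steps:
(N + r(-1)) + sqrt(96 + V(-3, 9)) = (-177 + (6 - 1)**2) + sqrt(96 - 3) = (-177 + 5**2) + sqrt(93) = (-177 + 25) + sqrt(93) = -152 + sqrt(93)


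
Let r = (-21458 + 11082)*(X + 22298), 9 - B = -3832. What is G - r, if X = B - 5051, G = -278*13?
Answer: 218805474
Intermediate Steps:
B = 3841 (B = 9 - 1*(-3832) = 9 + 3832 = 3841)
G = -3614
X = -1210 (X = 3841 - 5051 = -1210)
r = -218809088 (r = (-21458 + 11082)*(-1210 + 22298) = -10376*21088 = -218809088)
G - r = -3614 - 1*(-218809088) = -3614 + 218809088 = 218805474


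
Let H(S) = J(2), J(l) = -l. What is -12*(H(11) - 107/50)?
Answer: 1242/25 ≈ 49.680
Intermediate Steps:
H(S) = -2 (H(S) = -1*2 = -2)
-12*(H(11) - 107/50) = -12*(-2 - 107/50) = -12*(-207/50) = 1242/25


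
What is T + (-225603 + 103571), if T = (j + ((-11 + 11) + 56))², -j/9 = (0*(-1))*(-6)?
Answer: -118896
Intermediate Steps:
j = 0 (j = -9*0*(-1)*(-6) = -0*(-6) = -9*0 = 0)
T = 3136 (T = (0 + ((-11 + 11) + 56))² = (0 + (0 + 56))² = (0 + 56)² = 56² = 3136)
T + (-225603 + 103571) = 3136 + (-225603 + 103571) = 3136 - 122032 = -118896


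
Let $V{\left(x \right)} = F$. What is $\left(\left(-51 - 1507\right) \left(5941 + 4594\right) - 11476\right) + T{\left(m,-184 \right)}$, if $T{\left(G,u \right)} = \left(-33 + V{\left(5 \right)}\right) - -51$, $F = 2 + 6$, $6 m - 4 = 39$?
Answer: $-16424980$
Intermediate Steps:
$m = \frac{43}{6}$ ($m = \frac{2}{3} + \frac{1}{6} \cdot 39 = \frac{2}{3} + \frac{13}{2} = \frac{43}{6} \approx 7.1667$)
$F = 8$
$V{\left(x \right)} = 8$
$T{\left(G,u \right)} = 26$ ($T{\left(G,u \right)} = \left(-33 + 8\right) - -51 = -25 + 51 = 26$)
$\left(\left(-51 - 1507\right) \left(5941 + 4594\right) - 11476\right) + T{\left(m,-184 \right)} = \left(\left(-51 - 1507\right) \left(5941 + 4594\right) - 11476\right) + 26 = \left(\left(-1558\right) 10535 - 11476\right) + 26 = \left(-16413530 - 11476\right) + 26 = -16425006 + 26 = -16424980$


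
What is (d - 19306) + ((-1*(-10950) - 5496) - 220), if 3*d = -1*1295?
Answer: -43511/3 ≈ -14504.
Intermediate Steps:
d = -1295/3 (d = (-1*1295)/3 = (⅓)*(-1295) = -1295/3 ≈ -431.67)
(d - 19306) + ((-1*(-10950) - 5496) - 220) = (-1295/3 - 19306) + ((-1*(-10950) - 5496) - 220) = -59213/3 + ((10950 - 5496) - 220) = -59213/3 + (5454 - 220) = -59213/3 + 5234 = -43511/3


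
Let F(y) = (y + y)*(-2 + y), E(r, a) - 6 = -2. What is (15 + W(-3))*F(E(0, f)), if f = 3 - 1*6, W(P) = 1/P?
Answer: 704/3 ≈ 234.67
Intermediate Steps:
W(P) = 1/P
f = -3 (f = 3 - 6 = -3)
E(r, a) = 4 (E(r, a) = 6 - 2 = 4)
F(y) = 2*y*(-2 + y) (F(y) = (2*y)*(-2 + y) = 2*y*(-2 + y))
(15 + W(-3))*F(E(0, f)) = (15 + 1/(-3))*(2*4*(-2 + 4)) = (15 - ⅓)*(2*4*2) = (44/3)*16 = 704/3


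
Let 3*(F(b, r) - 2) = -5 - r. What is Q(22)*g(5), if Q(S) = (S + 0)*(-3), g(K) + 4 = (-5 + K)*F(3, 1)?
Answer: 264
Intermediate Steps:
F(b, r) = ⅓ - r/3 (F(b, r) = 2 + (-5 - r)/3 = 2 + (-5/3 - r/3) = ⅓ - r/3)
g(K) = -4 (g(K) = -4 + (-5 + K)*(⅓ - ⅓*1) = -4 + (-5 + K)*(⅓ - ⅓) = -4 + (-5 + K)*0 = -4 + 0 = -4)
Q(S) = -3*S (Q(S) = S*(-3) = -3*S)
Q(22)*g(5) = -3*22*(-4) = -66*(-4) = 264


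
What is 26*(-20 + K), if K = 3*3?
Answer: -286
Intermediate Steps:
K = 9
26*(-20 + K) = 26*(-20 + 9) = 26*(-11) = -286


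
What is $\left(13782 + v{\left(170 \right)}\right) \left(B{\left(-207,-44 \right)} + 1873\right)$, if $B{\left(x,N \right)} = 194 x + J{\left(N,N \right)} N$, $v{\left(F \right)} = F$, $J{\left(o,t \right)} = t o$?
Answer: $-1722639488$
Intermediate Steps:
$J{\left(o,t \right)} = o t$
$B{\left(x,N \right)} = N^{3} + 194 x$ ($B{\left(x,N \right)} = 194 x + N N N = 194 x + N^{2} N = 194 x + N^{3} = N^{3} + 194 x$)
$\left(13782 + v{\left(170 \right)}\right) \left(B{\left(-207,-44 \right)} + 1873\right) = \left(13782 + 170\right) \left(\left(\left(-44\right)^{3} + 194 \left(-207\right)\right) + 1873\right) = 13952 \left(\left(-85184 - 40158\right) + 1873\right) = 13952 \left(-125342 + 1873\right) = 13952 \left(-123469\right) = -1722639488$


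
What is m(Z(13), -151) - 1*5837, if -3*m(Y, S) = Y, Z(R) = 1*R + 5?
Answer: -5843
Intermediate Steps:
Z(R) = 5 + R (Z(R) = R + 5 = 5 + R)
m(Y, S) = -Y/3
m(Z(13), -151) - 1*5837 = -(5 + 13)/3 - 1*5837 = -⅓*18 - 5837 = -6 - 5837 = -5843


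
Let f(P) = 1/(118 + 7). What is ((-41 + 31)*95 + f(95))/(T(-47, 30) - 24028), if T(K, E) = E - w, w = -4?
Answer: 39583/999750 ≈ 0.039593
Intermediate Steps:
T(K, E) = 4 + E (T(K, E) = E - 1*(-4) = E + 4 = 4 + E)
f(P) = 1/125
((-41 + 31)*95 + f(95))/(T(-47, 30) - 24028) = ((-41 + 31)*95 + 1/125)/((4 + 30) - 24028) = (-10*95 + 1/125)/(34 - 24028) = (-950 + 1/125)/(-23994) = -118749/125*(-1/23994) = 39583/999750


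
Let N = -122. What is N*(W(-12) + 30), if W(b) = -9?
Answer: -2562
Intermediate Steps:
N*(W(-12) + 30) = -122*(-9 + 30) = -122*21 = -2562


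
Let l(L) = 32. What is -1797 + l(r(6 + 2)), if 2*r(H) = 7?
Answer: -1765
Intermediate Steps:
r(H) = 7/2 (r(H) = (½)*7 = 7/2)
-1797 + l(r(6 + 2)) = -1797 + 32 = -1765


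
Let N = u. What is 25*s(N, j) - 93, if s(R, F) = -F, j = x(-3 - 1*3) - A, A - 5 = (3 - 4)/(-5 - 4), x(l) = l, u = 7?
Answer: 1663/9 ≈ 184.78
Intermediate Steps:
N = 7
A = 46/9 (A = 5 + (3 - 4)/(-5 - 4) = 5 - 1/(-9) = 5 - 1*(-⅑) = 5 + ⅑ = 46/9 ≈ 5.1111)
j = -100/9 (j = (-3 - 1*3) - 1*46/9 = (-3 - 3) - 46/9 = -6 - 46/9 = -100/9 ≈ -11.111)
25*s(N, j) - 93 = 25*(-1*(-100/9)) - 93 = 25*(100/9) - 93 = 2500/9 - 93 = 1663/9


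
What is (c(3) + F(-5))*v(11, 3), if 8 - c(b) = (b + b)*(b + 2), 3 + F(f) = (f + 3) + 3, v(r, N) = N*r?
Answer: -792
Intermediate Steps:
F(f) = 3 + f (F(f) = -3 + ((f + 3) + 3) = -3 + ((3 + f) + 3) = -3 + (6 + f) = 3 + f)
c(b) = 8 - 2*b*(2 + b) (c(b) = 8 - (b + b)*(b + 2) = 8 - 2*b*(2 + b))
(c(3) + F(-5))*v(11, 3) = ((8 - 4*3 - 2*3**2) + (3 - 5))*(3*11) = ((8 - 12 - 2*9) - 2)*33 = ((8 - 12 - 18) - 2)*33 = (-22 - 2)*33 = -24*33 = -792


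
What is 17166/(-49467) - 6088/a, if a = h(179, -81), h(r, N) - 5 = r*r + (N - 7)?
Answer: -141624354/263477731 ≈ -0.53752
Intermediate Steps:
h(r, N) = -2 + N + r**2 (h(r, N) = 5 + (r*r + (N - 7)) = 5 + (r**2 + (-7 + N)) = 5 + (-7 + N + r**2) = -2 + N + r**2)
a = 31958 (a = -2 - 81 + 179**2 = -2 - 81 + 32041 = 31958)
17166/(-49467) - 6088/a = 17166/(-49467) - 6088/31958 = 17166*(-1/49467) - 6088*1/31958 = -5722/16489 - 3044/15979 = -141624354/263477731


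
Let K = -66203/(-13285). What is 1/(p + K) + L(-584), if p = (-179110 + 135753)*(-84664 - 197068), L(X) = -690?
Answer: -111971127764761385/162276996760543 ≈ -690.00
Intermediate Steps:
K = 66203/13285 (K = -66203*(-1/13285) = 66203/13285 ≈ 4.9833)
p = 12215054324 (p = -43357*(-281732) = 12215054324)
1/(p + K) + L(-584) = 1/(12215054324 + 66203/13285) - 690 = 1/(162276996760543/13285) - 690 = 13285/162276996760543 - 690 = -111971127764761385/162276996760543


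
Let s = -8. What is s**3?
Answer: -512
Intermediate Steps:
s**3 = (-8)**3 = -512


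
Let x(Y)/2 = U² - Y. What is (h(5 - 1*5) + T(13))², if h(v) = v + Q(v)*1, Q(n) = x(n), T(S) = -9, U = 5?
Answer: 1681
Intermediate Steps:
x(Y) = 50 - 2*Y (x(Y) = 2*(5² - Y) = 2*(25 - Y) = 50 - 2*Y)
Q(n) = 50 - 2*n
h(v) = 50 - v (h(v) = v + (50 - 2*v)*1 = v + (50 - 2*v) = 50 - v)
(h(5 - 1*5) + T(13))² = ((50 - (5 - 1*5)) - 9)² = ((50 - (5 - 5)) - 9)² = ((50 - 1*0) - 9)² = ((50 + 0) - 9)² = (50 - 9)² = 41² = 1681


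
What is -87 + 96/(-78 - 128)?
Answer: -9009/103 ≈ -87.466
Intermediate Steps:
-87 + 96/(-78 - 128) = -87 + 96/(-206) = -87 + 96*(-1/206) = -87 - 48/103 = -9009/103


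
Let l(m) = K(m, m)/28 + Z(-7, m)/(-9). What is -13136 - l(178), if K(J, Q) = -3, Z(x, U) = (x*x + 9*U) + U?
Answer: -3259033/252 ≈ -12933.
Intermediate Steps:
Z(x, U) = x² + 10*U (Z(x, U) = (x² + 9*U) + U = x² + 10*U)
l(m) = -1399/252 - 10*m/9 (l(m) = -3/28 + ((-7)² + 10*m)/(-9) = -3*1/28 + (49 + 10*m)*(-⅑) = -3/28 + (-49/9 - 10*m/9) = -1399/252 - 10*m/9)
-13136 - l(178) = -13136 - (-1399/252 - 10/9*178) = -13136 - (-1399/252 - 1780/9) = -13136 - 1*(-51239/252) = -13136 + 51239/252 = -3259033/252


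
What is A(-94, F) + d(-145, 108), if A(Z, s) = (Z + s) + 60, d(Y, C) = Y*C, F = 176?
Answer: -15518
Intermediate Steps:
d(Y, C) = C*Y
A(Z, s) = 60 + Z + s
A(-94, F) + d(-145, 108) = (60 - 94 + 176) + 108*(-145) = 142 - 15660 = -15518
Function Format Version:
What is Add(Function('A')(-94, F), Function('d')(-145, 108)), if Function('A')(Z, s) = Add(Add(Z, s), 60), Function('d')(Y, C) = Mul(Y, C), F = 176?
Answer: -15518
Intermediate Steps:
Function('d')(Y, C) = Mul(C, Y)
Function('A')(Z, s) = Add(60, Z, s)
Add(Function('A')(-94, F), Function('d')(-145, 108)) = Add(Add(60, -94, 176), Mul(108, -145)) = Add(142, -15660) = -15518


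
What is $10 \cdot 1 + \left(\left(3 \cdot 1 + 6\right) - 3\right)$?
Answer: $16$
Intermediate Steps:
$10 \cdot 1 + \left(\left(3 \cdot 1 + 6\right) - 3\right) = 10 + \left(\left(3 + 6\right) - 3\right) = 10 + \left(9 - 3\right) = 10 + 6 = 16$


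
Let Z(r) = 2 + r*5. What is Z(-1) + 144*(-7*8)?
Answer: -8067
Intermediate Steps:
Z(r) = 2 + 5*r
Z(-1) + 144*(-7*8) = (2 + 5*(-1)) + 144*(-7*8) = (2 - 5) + 144*(-56) = -3 - 8064 = -8067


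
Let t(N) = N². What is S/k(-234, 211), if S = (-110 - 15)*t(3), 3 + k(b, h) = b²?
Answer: -375/18251 ≈ -0.020547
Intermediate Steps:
k(b, h) = -3 + b²
S = -1125 (S = (-110 - 15)*3² = -125*9 = -1125)
S/k(-234, 211) = -1125/(-3 + (-234)²) = -1125/(-3 + 54756) = -1125/54753 = -1125*1/54753 = -375/18251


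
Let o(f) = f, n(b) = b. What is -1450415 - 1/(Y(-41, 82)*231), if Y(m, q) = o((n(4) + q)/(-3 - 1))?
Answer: -14406972193/9933 ≈ -1.4504e+6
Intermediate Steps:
Y(m, q) = -1 - q/4 (Y(m, q) = (4 + q)/(-3 - 1) = (4 + q)/(-4) = (4 + q)*(-¼) = -1 - q/4)
-1450415 - 1/(Y(-41, 82)*231) = -1450415 - 1/((-1 - ¼*82)*231) = -1450415 - 1/((-1 - 41/2)*231) = -1450415 - 1/((-43/2*231)) = -1450415 - 1/(-9933/2) = -1450415 - 1*(-2/9933) = -1450415 + 2/9933 = -14406972193/9933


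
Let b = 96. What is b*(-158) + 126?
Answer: -15042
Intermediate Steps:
b*(-158) + 126 = 96*(-158) + 126 = -15168 + 126 = -15042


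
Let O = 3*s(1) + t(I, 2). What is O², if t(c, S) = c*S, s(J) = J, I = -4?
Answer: 25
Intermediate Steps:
t(c, S) = S*c
O = -5 (O = 3*1 + 2*(-4) = 3 - 8 = -5)
O² = (-5)² = 25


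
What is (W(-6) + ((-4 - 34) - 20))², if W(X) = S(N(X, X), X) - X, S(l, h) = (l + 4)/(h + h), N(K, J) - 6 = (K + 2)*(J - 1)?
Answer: 109561/36 ≈ 3043.4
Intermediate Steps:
N(K, J) = 6 + (-1 + J)*(2 + K) (N(K, J) = 6 + (K + 2)*(J - 1) = 6 + (2 + K)*(-1 + J) = 6 + (-1 + J)*(2 + K))
S(l, h) = (4 + l)/(2*h) (S(l, h) = (4 + l)/((2*h)) = (4 + l)*(1/(2*h)) = (4 + l)/(2*h))
W(X) = -X + (8 + X + X²)/(2*X) (W(X) = (4 + (4 - X + 2*X + X*X))/(2*X) - X = (4 + (4 - X + 2*X + X²))/(2*X) - X = (4 + (4 + X + X²))/(2*X) - X = (8 + X + X²)/(2*X) - X = -X + (8 + X + X²)/(2*X))
(W(-6) + ((-4 - 34) - 20))² = ((½)*(8 - 6 - 1*(-6)²)/(-6) + ((-4 - 34) - 20))² = ((½)*(-⅙)*(8 - 6 - 1*36) + (-38 - 20))² = ((½)*(-⅙)*(8 - 6 - 36) - 58)² = ((½)*(-⅙)*(-34) - 58)² = (17/6 - 58)² = (-331/6)² = 109561/36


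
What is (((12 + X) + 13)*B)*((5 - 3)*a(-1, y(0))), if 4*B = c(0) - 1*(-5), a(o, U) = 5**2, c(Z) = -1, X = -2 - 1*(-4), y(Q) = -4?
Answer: 1350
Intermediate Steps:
X = 2 (X = -2 + 4 = 2)
a(o, U) = 25
B = 1 (B = (-1 - 1*(-5))/4 = (-1 + 5)/4 = (1/4)*4 = 1)
(((12 + X) + 13)*B)*((5 - 3)*a(-1, y(0))) = (((12 + 2) + 13)*1)*((5 - 3)*25) = ((14 + 13)*1)*(2*25) = (27*1)*50 = 27*50 = 1350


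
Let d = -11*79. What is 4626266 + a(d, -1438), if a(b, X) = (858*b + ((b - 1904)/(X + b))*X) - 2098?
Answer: 8943864188/2307 ≈ 3.8768e+6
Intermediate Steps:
d = -869
a(b, X) = -2098 + 858*b + X*(-1904 + b)/(X + b) (a(b, X) = (858*b + ((-1904 + b)/(X + b))*X) - 2098 = (858*b + X*(-1904 + b)/(X + b)) - 2098 = -2098 + 858*b + X*(-1904 + b)/(X + b))
4626266 + a(d, -1438) = 4626266 + (-4002*(-1438) - 2098*(-869) + 858*(-869)² + 859*(-1438)*(-869))/(-1438 - 869) = 4626266 + (5754876 + 1823162 + 858*755161 + 1073425298)/(-2307) = 4626266 - (5754876 + 1823162 + 647928138 + 1073425298)/2307 = 4626266 - 1/2307*1728931474 = 4626266 - 1728931474/2307 = 8943864188/2307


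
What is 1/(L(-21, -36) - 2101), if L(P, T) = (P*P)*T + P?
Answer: -1/17998 ≈ -5.5562e-5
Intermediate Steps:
L(P, T) = P + T*P² (L(P, T) = P²*T + P = T*P² + P = P + T*P²)
1/(L(-21, -36) - 2101) = 1/(-21*(1 - 21*(-36)) - 2101) = 1/(-21*(1 + 756) - 2101) = 1/(-21*757 - 2101) = 1/(-15897 - 2101) = 1/(-17998) = -1/17998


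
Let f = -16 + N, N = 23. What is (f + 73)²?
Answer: 6400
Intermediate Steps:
f = 7 (f = -16 + 23 = 7)
(f + 73)² = (7 + 73)² = 80² = 6400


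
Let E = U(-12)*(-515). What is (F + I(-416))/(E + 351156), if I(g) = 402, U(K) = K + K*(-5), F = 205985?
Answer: 206387/326436 ≈ 0.63224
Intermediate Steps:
U(K) = -4*K (U(K) = K - 5*K = -4*K)
E = -24720 (E = -4*(-12)*(-515) = 48*(-515) = -24720)
(F + I(-416))/(E + 351156) = (205985 + 402)/(-24720 + 351156) = 206387/326436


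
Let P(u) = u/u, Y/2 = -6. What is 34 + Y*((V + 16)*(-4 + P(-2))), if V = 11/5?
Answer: 3446/5 ≈ 689.20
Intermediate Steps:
Y = -12 (Y = 2*(-6) = -12)
P(u) = 1
V = 11/5 (V = 11*(⅕) = 11/5 ≈ 2.2000)
34 + Y*((V + 16)*(-4 + P(-2))) = 34 - 12*(11/5 + 16)*(-4 + 1) = 34 - 1092*(-3)/5 = 34 - 12*(-273/5) = 34 + 3276/5 = 3446/5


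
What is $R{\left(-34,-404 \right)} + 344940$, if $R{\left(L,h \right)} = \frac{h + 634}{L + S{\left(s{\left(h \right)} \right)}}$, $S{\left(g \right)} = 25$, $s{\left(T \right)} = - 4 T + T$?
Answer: $\frac{3104230}{9} \approx 3.4491 \cdot 10^{5}$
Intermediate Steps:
$s{\left(T \right)} = - 3 T$
$R{\left(L,h \right)} = \frac{634 + h}{25 + L}$ ($R{\left(L,h \right)} = \frac{h + 634}{L + 25} = \frac{634 + h}{25 + L}$)
$R{\left(-34,-404 \right)} + 344940 = \frac{634 - 404}{25 - 34} + 344940 = \frac{1}{-9} \cdot 230 + 344940 = \left(- \frac{1}{9}\right) 230 + 344940 = - \frac{230}{9} + 344940 = \frac{3104230}{9}$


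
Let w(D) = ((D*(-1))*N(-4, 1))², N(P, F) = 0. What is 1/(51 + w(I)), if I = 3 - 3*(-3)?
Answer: 1/51 ≈ 0.019608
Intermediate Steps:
I = 12 (I = 3 + 9 = 12)
w(D) = 0 (w(D) = ((D*(-1))*0)² = (-D*0)² = 0² = 0)
1/(51 + w(I)) = 1/(51 + 0) = 1/51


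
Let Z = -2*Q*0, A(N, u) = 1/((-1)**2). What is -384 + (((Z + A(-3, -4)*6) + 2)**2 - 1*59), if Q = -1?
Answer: -379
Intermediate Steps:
A(N, u) = 1 (A(N, u) = 1/1 = 1)
Z = 0 (Z = -2*(-1)*0 = 2*0 = 0)
-384 + (((Z + A(-3, -4)*6) + 2)**2 - 1*59) = -384 + (((0 + 1*6) + 2)**2 - 1*59) = -384 + (((0 + 6) + 2)**2 - 59) = -384 + ((6 + 2)**2 - 59) = -384 + (8**2 - 59) = -384 + (64 - 59) = -384 + 5 = -379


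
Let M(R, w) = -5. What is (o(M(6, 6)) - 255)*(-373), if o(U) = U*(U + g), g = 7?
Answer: 98845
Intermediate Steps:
o(U) = U*(7 + U) (o(U) = U*(U + 7) = U*(7 + U))
(o(M(6, 6)) - 255)*(-373) = (-5*(7 - 5) - 255)*(-373) = (-5*2 - 255)*(-373) = (-10 - 255)*(-373) = -265*(-373) = 98845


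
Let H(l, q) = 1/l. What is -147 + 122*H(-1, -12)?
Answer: -269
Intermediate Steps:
-147 + 122*H(-1, -12) = -147 + 122/(-1) = -147 + 122*(-1) = -147 - 122 = -269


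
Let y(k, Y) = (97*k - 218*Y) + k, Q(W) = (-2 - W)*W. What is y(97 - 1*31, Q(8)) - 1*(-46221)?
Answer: 70129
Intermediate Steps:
Q(W) = W*(-2 - W)
y(k, Y) = -218*Y + 98*k (y(k, Y) = (-218*Y + 97*k) + k = -218*Y + 98*k)
y(97 - 1*31, Q(8)) - 1*(-46221) = (-(-218)*8*(2 + 8) + 98*(97 - 1*31)) - 1*(-46221) = (-(-218)*8*10 + 98*(97 - 31)) + 46221 = (-218*(-80) + 98*66) + 46221 = (17440 + 6468) + 46221 = 23908 + 46221 = 70129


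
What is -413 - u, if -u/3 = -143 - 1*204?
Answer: -1454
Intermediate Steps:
u = 1041 (u = -3*(-143 - 1*204) = -3*(-143 - 204) = -3*(-347) = 1041)
-413 - u = -413 - 1*1041 = -413 - 1041 = -1454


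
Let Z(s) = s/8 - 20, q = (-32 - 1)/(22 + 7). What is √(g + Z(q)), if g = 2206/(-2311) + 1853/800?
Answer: I*√134965984347134/2680760 ≈ 4.3337*I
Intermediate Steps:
g = 2517483/1848800 (g = 2206*(-1/2311) + 1853*(1/800) = -2206/2311 + 1853/800 = 2517483/1848800 ≈ 1.3617)
q = -33/29 ≈ -1.1379
Z(s) = -20 + s/8 (Z(s) = s*(⅛) - 20 = s/8 - 20 = -20 + s/8)
√(g + Z(q)) = √(2517483/1848800 + (-20 + (⅛)*(-33/29))) = √(2517483/1848800 + (-20 - 33/232)) = √(2517483/1848800 - 4673/232) = √(-1006923293/53615200) = I*√134965984347134/2680760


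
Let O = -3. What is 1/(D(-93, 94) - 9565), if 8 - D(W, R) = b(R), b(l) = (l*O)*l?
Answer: 1/16951 ≈ 5.8994e-5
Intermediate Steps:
b(l) = -3*l**2 (b(l) = (l*(-3))*l = (-3*l)*l = -3*l**2)
D(W, R) = 8 + 3*R**2 (D(W, R) = 8 - (-3)*R**2 = 8 + 3*R**2)
1/(D(-93, 94) - 9565) = 1/((8 + 3*94**2) - 9565) = 1/((8 + 3*8836) - 9565) = 1/((8 + 26508) - 9565) = 1/(26516 - 9565) = 1/16951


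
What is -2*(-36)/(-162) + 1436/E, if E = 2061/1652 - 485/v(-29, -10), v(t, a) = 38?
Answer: -407104316/3253059 ≈ -125.15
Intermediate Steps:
E = -361451/31388 (E = 2061/1652 - 485/38 = -361451/31388 ≈ -11.516)
-2*(-36)/(-162) + 1436/E = -2*(-36)/(-162) + 1436/(-361451/31388) = 72*(-1/162) + 1436*(-31388/361451) = -4/9 - 45073168/361451 = -407104316/3253059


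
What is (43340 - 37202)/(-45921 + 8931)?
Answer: -341/2055 ≈ -0.16594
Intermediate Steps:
(43340 - 37202)/(-45921 + 8931) = 6138/(-36990) = 6138*(-1/36990) = -341/2055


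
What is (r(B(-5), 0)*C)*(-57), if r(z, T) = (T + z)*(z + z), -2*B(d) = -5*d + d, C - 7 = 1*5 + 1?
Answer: -148200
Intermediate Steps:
C = 13 (C = 7 + (1*5 + 1) = 7 + (5 + 1) = 7 + 6 = 13)
B(d) = 2*d (B(d) = -(-5*d + d)/2 = -(-2)*d = 2*d)
r(z, T) = 2*z*(T + z) (r(z, T) = (T + z)*(2*z) = 2*z*(T + z))
(r(B(-5), 0)*C)*(-57) = ((2*(2*(-5))*(0 + 2*(-5)))*13)*(-57) = ((2*(-10)*(0 - 10))*13)*(-57) = ((2*(-10)*(-10))*13)*(-57) = (200*13)*(-57) = 2600*(-57) = -148200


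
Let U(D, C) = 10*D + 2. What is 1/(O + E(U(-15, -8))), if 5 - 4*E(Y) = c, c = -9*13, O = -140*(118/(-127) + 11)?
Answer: -254/350373 ≈ -0.00072494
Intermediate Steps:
U(D, C) = 2 + 10*D
O = -179060/127 (O = -140*(118*(-1/127) + 11) = -140*(-118/127 + 11) = -140*1279/127 = -179060/127 ≈ -1409.9)
c = -117
E(Y) = 61/2 (E(Y) = 5/4 - ¼*(-117) = 5/4 + 117/4 = 61/2)
1/(O + E(U(-15, -8))) = 1/(-179060/127 + 61/2) = 1/(-350373/254) = -254/350373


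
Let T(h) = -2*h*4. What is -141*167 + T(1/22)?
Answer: -259021/11 ≈ -23547.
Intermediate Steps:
T(h) = -8*h
-141*167 + T(1/22) = -141*167 - 8/22 = -23547 - 8*1/22 = -23547 - 4/11 = -259021/11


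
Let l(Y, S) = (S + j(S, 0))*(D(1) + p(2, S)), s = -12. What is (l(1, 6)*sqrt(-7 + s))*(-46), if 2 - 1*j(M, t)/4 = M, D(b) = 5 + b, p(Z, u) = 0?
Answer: 2760*I*sqrt(19) ≈ 12031.0*I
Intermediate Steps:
j(M, t) = 8 - 4*M
l(Y, S) = 48 - 18*S (l(Y, S) = (S + (8 - 4*S))*((5 + 1) + 0) = (8 - 3*S)*(6 + 0) = (8 - 3*S)*6 = 48 - 18*S)
(l(1, 6)*sqrt(-7 + s))*(-46) = ((48 - 18*6)*sqrt(-7 - 12))*(-46) = ((48 - 108)*sqrt(-19))*(-46) = -60*I*sqrt(19)*(-46) = 2760*I*sqrt(19)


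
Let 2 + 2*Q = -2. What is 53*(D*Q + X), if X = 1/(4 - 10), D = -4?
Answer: 2491/6 ≈ 415.17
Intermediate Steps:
Q = -2 (Q = -1 + (½)*(-2) = -1 - 1 = -2)
X = -⅙ (X = 1/(-6) = -⅙ ≈ -0.16667)
53*(D*Q + X) = 53*(-4*(-2) - ⅙) = 53*(8 - ⅙) = 53*(47/6) = 2491/6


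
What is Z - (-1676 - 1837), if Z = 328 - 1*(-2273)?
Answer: 6114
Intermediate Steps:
Z = 2601 (Z = 328 + 2273 = 2601)
Z - (-1676 - 1837) = 2601 - (-1676 - 1837) = 2601 - 1*(-3513) = 2601 + 3513 = 6114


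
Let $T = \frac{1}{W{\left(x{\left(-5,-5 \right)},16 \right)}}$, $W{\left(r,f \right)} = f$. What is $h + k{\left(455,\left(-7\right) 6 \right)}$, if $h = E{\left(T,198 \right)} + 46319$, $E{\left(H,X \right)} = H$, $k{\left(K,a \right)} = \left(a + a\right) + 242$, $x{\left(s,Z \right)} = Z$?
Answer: $\frac{743633}{16} \approx 46477.0$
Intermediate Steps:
$k{\left(K,a \right)} = 242 + 2 a$ ($k{\left(K,a \right)} = 2 a + 242 = 242 + 2 a$)
$T = \frac{1}{16} \approx 0.0625$
$h = \frac{741105}{16}$ ($h = \frac{1}{16} + 46319 = \frac{741105}{16} \approx 46319.0$)
$h + k{\left(455,\left(-7\right) 6 \right)} = \frac{741105}{16} + \left(242 + 2 \left(\left(-7\right) 6\right)\right) = \frac{741105}{16} + \left(242 + 2 \left(-42\right)\right) = \frac{741105}{16} + \left(242 - 84\right) = \frac{741105}{16} + 158 = \frac{743633}{16}$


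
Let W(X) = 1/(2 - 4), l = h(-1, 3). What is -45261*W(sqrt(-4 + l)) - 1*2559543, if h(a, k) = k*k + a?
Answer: -5073825/2 ≈ -2.5369e+6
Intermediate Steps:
h(a, k) = a + k**2 (h(a, k) = k**2 + a = a + k**2)
l = 8 (l = -1 + 3**2 = -1 + 9 = 8)
W(X) = -1/2 (W(X) = 1/(-2) = -1/2)
-45261*W(sqrt(-4 + l)) - 1*2559543 = -45261*(-1/2) - 1*2559543 = 45261/2 - 2559543 = -5073825/2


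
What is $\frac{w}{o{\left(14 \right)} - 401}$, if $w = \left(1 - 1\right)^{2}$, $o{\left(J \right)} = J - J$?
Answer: $0$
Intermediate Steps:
$o{\left(J \right)} = 0$
$w = 0$ ($w = 0^{2} = 0$)
$\frac{w}{o{\left(14 \right)} - 401} = \frac{1}{0 - 401} \cdot 0 = \frac{1}{-401} \cdot 0 = \left(- \frac{1}{401}\right) 0 = 0$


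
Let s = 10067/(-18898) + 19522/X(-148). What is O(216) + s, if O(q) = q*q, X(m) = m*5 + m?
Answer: 195644062973/4195356 ≈ 46634.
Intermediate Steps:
X(m) = 6*m (X(m) = 5*m + m = 6*m)
O(q) = q²
s = -94466563/4195356 (s = 10067/(-18898) + 19522/((6*(-148))) = 10067*(-1/18898) + 19522/(-888) = -10067/18898 + 19522*(-1/888) = -10067/18898 - 9761/444 = -94466563/4195356 ≈ -22.517)
O(216) + s = 216² - 94466563/4195356 = 46656 - 94466563/4195356 = 195644062973/4195356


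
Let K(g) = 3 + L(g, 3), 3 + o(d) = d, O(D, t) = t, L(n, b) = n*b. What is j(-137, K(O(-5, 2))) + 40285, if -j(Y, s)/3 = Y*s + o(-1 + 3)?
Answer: 43987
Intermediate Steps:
L(n, b) = b*n
o(d) = -3 + d
K(g) = 3 + 3*g
j(Y, s) = 3 - 3*Y*s (j(Y, s) = -3*(Y*s + (-3 + (-1 + 3))) = -3*(Y*s + (-3 + 2)) = -3*(Y*s - 1) = -3*(-1 + Y*s) = 3 - 3*Y*s)
j(-137, K(O(-5, 2))) + 40285 = (3 - 3*(-137)*(3 + 3*2)) + 40285 = (3 - 3*(-137)*(3 + 6)) + 40285 = (3 - 3*(-137)*9) + 40285 = (3 + 3699) + 40285 = 3702 + 40285 = 43987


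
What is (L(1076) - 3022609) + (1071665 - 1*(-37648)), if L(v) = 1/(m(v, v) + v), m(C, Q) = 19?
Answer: -2095059119/1095 ≈ -1.9133e+6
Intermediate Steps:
L(v) = 1/(19 + v)
(L(1076) - 3022609) + (1071665 - 1*(-37648)) = (1/(19 + 1076) - 3022609) + (1071665 - 1*(-37648)) = (1/1095 - 3022609) + (1071665 + 37648) = (1/1095 - 3022609) + 1109313 = -3309756854/1095 + 1109313 = -2095059119/1095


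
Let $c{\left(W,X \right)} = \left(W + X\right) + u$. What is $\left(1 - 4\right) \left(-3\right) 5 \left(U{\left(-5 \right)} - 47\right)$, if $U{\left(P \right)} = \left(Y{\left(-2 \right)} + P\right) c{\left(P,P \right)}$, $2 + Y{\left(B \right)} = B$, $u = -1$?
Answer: $2340$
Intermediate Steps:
$Y{\left(B \right)} = -2 + B$
$c{\left(W,X \right)} = -1 + W + X$ ($c{\left(W,X \right)} = \left(W + X\right) - 1 = -1 + W + X$)
$U{\left(P \right)} = \left(-1 + 2 P\right) \left(-4 + P\right)$ ($U{\left(P \right)} = \left(\left(-2 - 2\right) + P\right) \left(-1 + P + P\right) = \left(-4 + P\right) \left(-1 + 2 P\right) = \left(-1 + 2 P\right) \left(-4 + P\right)$)
$\left(1 - 4\right) \left(-3\right) 5 \left(U{\left(-5 \right)} - 47\right) = \left(1 - 4\right) \left(-3\right) 5 \left(\left(-1 + 2 \left(-5\right)\right) \left(-4 - 5\right) - 47\right) = \left(-3\right) \left(-3\right) 5 \left(\left(-1 - 10\right) \left(-9\right) - 47\right) = 9 \cdot 5 \left(\left(-11\right) \left(-9\right) - 47\right) = 45 \left(99 - 47\right) = 45 \cdot 52 = 2340$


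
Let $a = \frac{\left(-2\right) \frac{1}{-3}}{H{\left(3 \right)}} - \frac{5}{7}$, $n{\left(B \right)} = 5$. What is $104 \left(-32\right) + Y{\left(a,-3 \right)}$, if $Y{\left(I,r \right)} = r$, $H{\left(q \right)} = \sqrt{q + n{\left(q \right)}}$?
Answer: $-3331$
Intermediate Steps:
$H{\left(q \right)} = \sqrt{5 + q}$ ($H{\left(q \right)} = \sqrt{q + 5} = \sqrt{5 + q}$)
$a = - \frac{5}{7} + \frac{\sqrt{2}}{6}$ ($a = \frac{\left(-2\right) \frac{1}{-3}}{\sqrt{5 + 3}} - \frac{5}{7} = \frac{\left(-2\right) \left(- \frac{1}{3}\right)}{\sqrt{8}} - \frac{5}{7} = \frac{2}{3 \cdot 2 \sqrt{2}} - \frac{5}{7} = \frac{2 \frac{\sqrt{2}}{4}}{3} - \frac{5}{7} = \frac{\sqrt{2}}{6} - \frac{5}{7} = - \frac{5}{7} + \frac{\sqrt{2}}{6} \approx -0.47858$)
$104 \left(-32\right) + Y{\left(a,-3 \right)} = 104 \left(-32\right) - 3 = -3328 - 3 = -3331$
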